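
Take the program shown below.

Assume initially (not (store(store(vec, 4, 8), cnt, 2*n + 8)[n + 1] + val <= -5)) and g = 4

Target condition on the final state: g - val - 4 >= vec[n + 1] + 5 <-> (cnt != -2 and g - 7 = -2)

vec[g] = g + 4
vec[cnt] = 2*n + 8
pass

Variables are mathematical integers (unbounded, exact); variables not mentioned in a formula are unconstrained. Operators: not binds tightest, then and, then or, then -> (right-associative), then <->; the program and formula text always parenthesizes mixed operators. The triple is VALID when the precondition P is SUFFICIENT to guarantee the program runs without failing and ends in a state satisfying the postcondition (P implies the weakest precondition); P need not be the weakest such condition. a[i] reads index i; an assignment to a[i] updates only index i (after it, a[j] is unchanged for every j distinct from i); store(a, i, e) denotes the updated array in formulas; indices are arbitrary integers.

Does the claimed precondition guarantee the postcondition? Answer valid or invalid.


Working backward. After the program, the postcondition g - val - 4 >= vec[n + 1] + 5 <-> (cnt != -2 and g - 7 = -2) must hold; in canonical form it is g >= vec[n + 1] + val + 9 <-> (cnt != -2 and g = 5).
Before skip: g >= vec[n + 1] + val + 9 <-> (cnt != -2 and g = 5)
Before vec[cnt] := 2*n + 8: g >= store(vec, cnt, 2*n + 8)[n + 1] + val + 9 <-> (cnt != -2 and g = 5)
Before vec[g] := g + 4: g >= store(store(vec, g, g + 4), cnt, 2*n + 8)[n + 1] + val + 9 <-> (cnt != -2 and g = 5)
The weakest precondition is g >= store(store(vec, g, g + 4), cnt, 2*n + 8)[n + 1] + val + 9 <-> (cnt != -2 and g = 5).
Check whether (not (store(store(vec, 4, 8), cnt, 2*n + 8)[n + 1] + val <= -5)) and g = 4 implies it.
Every state satisfying the precondition satisfies the weakest precondition: the implication holds.
Answer: valid


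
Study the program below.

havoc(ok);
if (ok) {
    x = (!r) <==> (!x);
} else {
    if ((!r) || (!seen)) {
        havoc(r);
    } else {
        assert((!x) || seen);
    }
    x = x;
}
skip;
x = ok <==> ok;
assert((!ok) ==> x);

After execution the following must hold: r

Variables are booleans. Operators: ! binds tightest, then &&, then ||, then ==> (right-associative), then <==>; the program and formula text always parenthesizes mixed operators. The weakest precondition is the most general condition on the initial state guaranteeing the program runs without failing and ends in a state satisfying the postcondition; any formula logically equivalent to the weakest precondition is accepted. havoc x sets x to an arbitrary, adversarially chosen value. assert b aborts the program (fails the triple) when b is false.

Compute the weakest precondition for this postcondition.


Working backward. After the program, r must hold.
Before assert (!ok) ==> x: ((!ok) ==> x) && r
Before x := ok <==> ok: r
Before skip: r
Then branch requires r; else branch requires (!((!r) || (!seen))) && ((!((!r) || (!seen))) ==> (((!x) || seen) && r)).
Before the if: (ok ==> r) && ((!ok) ==> ((!((!r) || (!seen))) && ((!((!r) || (!seen))) ==> (((!x) || seen) && r))))
Before havoc ok: r && (!((!r) || (!seen))) && ((!((!r) || (!seen))) ==> (((!x) || seen) && r))
Answer: WP = r && (!((!r) || (!seen))) && ((!((!r) || (!seen))) ==> (((!x) || seen) && r))


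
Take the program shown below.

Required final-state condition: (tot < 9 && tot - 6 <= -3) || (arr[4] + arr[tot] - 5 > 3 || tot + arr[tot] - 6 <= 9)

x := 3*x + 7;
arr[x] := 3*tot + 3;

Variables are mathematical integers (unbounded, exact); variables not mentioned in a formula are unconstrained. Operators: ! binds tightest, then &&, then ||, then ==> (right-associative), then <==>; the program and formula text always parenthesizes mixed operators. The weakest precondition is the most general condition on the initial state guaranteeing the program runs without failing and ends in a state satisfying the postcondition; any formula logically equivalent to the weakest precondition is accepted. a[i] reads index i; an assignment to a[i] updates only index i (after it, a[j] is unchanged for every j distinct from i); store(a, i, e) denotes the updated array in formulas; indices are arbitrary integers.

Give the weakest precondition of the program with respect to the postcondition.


Working backward. After the program, the postcondition (tot < 9 && tot - 6 <= -3) || (arr[4] + arr[tot] - 5 > 3 || tot + arr[tot] - 6 <= 9) must hold; in canonical form it is (tot < 9 && tot <= 3) || arr[4] + arr[tot] > 8 || arr[tot] + tot <= 15.
Before arr[x] := 3*tot + 3: (tot < 9 && tot <= 3) || store(arr, x, 3*tot + 3)[4] + store(arr, x, 3*tot + 3)[tot] > 8 || store(arr, x, 3*tot + 3)[tot] + tot <= 15
Before x := 3*x + 7: (tot < 9 && tot <= 3) || store(arr, 3*x + 7, 3*tot + 3)[4] + store(arr, 3*x + 7, 3*tot + 3)[tot] > 8 || store(arr, 3*x + 7, 3*tot + 3)[tot] + tot <= 15
Answer: WP = (tot < 9 && tot <= 3) || store(arr, 3*x + 7, 3*tot + 3)[4] + store(arr, 3*x + 7, 3*tot + 3)[tot] > 8 || store(arr, 3*x + 7, 3*tot + 3)[tot] + tot <= 15


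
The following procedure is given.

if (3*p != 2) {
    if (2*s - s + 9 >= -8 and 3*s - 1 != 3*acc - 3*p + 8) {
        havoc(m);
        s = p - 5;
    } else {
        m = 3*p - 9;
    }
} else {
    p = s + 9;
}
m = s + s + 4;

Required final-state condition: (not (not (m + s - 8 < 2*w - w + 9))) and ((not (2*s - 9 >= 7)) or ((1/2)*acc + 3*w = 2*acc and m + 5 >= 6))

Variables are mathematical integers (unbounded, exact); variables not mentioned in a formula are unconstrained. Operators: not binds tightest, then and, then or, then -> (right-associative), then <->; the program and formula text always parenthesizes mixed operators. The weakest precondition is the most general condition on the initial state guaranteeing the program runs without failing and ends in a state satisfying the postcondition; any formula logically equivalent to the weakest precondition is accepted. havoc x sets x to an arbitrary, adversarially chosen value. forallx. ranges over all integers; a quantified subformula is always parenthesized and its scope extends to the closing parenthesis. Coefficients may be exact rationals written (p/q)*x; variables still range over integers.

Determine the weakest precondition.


Working backward. After the program, the postcondition (not (not (m + s - 8 < 2*w - w + 9))) and ((not (2*s - 9 >= 7)) or ((1/2)*acc + 3*w = 2*acc and m + 5 >= 6)) must hold; in canonical form it is m + s < w + 17 and ((not (2*s >= 16)) or (3*w = (3/2)*acc and m >= 1)).
Before m := s + s + 4: 3*s < w + 13 and ((not (2*s >= 16)) or (3*w = (3/2)*acc and 2*s >= -3))
Then branch requires ((s >= -17 and 3*p + 3*s != 3*acc + 9) -> (3*p < w + 28 and ((not (2*p >= 26)) or (3*w = (3/2)*acc and 2*p >= 7)))) and ((not (s >= -17 and 3*p + 3*s != 3*acc + 9)) -> (3*s < w + 13 and ((not (2*s >= 16)) or (3*w = (3/2)*acc and 2*s >= -3)))); else branch requires 3*s < w + 13 and ((not (2*s >= 16)) or (3*w = (3/2)*acc and 2*s >= -3)).
Before the if: (3*p != 2 -> (((s >= -17 and 3*p + 3*s != 3*acc + 9) -> (3*p < w + 28 and ((not (2*p >= 26)) or (3*w = (3/2)*acc and 2*p >= 7)))) and ((not (s >= -17 and 3*p + 3*s != 3*acc + 9)) -> (3*s < w + 13 and ((not (2*s >= 16)) or (3*w = (3/2)*acc and 2*s >= -3)))))) and ((not (3*p != 2)) -> (3*s < w + 13 and ((not (2*s >= 16)) or (3*w = (3/2)*acc and 2*s >= -3))))
Answer: WP = (3*p != 2 -> (((s >= -17 and 3*p + 3*s != 3*acc + 9) -> (3*p < w + 28 and ((not (2*p >= 26)) or (3*w = (3/2)*acc and 2*p >= 7)))) and ((not (s >= -17 and 3*p + 3*s != 3*acc + 9)) -> (3*s < w + 13 and ((not (2*s >= 16)) or (3*w = (3/2)*acc and 2*s >= -3)))))) and ((not (3*p != 2)) -> (3*s < w + 13 and ((not (2*s >= 16)) or (3*w = (3/2)*acc and 2*s >= -3))))


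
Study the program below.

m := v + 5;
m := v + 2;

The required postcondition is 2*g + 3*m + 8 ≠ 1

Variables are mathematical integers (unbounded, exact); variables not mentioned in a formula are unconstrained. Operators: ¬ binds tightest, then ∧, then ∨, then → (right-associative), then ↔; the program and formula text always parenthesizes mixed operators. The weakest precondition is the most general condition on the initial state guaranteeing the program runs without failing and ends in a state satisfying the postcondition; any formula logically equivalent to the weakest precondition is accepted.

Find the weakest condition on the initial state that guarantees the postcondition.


Working backward. After the program, the postcondition 2*g + 3*m + 8 ≠ 1 must hold; in canonical form it is 2*g + 3*m ≠ -7.
Before m := v + 2: 2*g + 3*v ≠ -13
Before m := v + 5: 2*g + 3*v ≠ -13
Answer: WP = 2*g + 3*v ≠ -13


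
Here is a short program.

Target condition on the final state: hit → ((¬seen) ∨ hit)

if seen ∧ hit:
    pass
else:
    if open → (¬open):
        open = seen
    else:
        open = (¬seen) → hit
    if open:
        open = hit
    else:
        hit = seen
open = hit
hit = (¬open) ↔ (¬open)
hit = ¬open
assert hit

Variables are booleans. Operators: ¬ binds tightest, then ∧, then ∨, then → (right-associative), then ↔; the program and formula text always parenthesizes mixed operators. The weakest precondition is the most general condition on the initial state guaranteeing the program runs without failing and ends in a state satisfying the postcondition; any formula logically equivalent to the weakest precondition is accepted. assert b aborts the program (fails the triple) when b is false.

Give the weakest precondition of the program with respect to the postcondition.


Working backward. After the program, hit → ((¬seen) ∨ hit) must hold.
Before assert hit: hit ∧ (hit → ((¬seen) ∨ hit))
Before hit := ¬open: (¬open) ∧ ((¬open) → ((¬seen) ∨ (¬open)))
Before hit := (¬open) ↔ (¬open): (¬open) ∧ ((¬open) → ((¬seen) ∨ (¬open)))
Before open := hit: (¬hit) ∧ ((¬hit) → ((¬seen) ∨ (¬hit)))
Then branch requires (¬hit) ∧ ((¬hit) → ((¬seen) ∨ (¬hit))); else branch requires ((open → (¬open)) → (seen → ((¬hit) ∧ ((¬hit) → ((¬seen) ∨ (¬hit)))))) ∧ ((¬(open → (¬open))) → ((((¬seen) → hit) → ((¬hit) ∧ ((¬hit) → ((¬seen) ∨ (¬hit))))) ∧ ((¬((¬seen) → hit)) → (¬seen)))).
Before the if: ((seen ∧ hit) → ((¬hit) ∧ ((¬hit) → ((¬seen) ∨ (¬hit))))) ∧ ((¬(seen ∧ hit)) → (((open → (¬open)) → (seen → ((¬hit) ∧ ((¬hit) → ((¬seen) ∨ (¬hit)))))) ∧ ((¬(open → (¬open))) → ((((¬seen) → hit) → ((¬hit) ∧ ((¬hit) → ((¬seen) ∨ (¬hit))))) ∧ ((¬((¬seen) → hit)) → (¬seen))))))
Answer: WP = ((seen ∧ hit) → ((¬hit) ∧ ((¬hit) → ((¬seen) ∨ (¬hit))))) ∧ ((¬(seen ∧ hit)) → (((open → (¬open)) → (seen → ((¬hit) ∧ ((¬hit) → ((¬seen) ∨ (¬hit)))))) ∧ ((¬(open → (¬open))) → ((((¬seen) → hit) → ((¬hit) ∧ ((¬hit) → ((¬seen) ∨ (¬hit))))) ∧ ((¬((¬seen) → hit)) → (¬seen))))))


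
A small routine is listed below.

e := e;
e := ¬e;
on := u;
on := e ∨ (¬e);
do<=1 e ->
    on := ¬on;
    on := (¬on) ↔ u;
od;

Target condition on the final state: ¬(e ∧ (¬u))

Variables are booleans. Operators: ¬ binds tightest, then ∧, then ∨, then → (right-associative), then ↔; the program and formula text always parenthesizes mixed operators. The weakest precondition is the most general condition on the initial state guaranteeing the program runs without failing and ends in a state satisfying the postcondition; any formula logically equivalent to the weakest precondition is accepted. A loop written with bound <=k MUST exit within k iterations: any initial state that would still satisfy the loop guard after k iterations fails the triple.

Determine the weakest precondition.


Working backward. After the program, ¬(e ∧ (¬u)) must hold.
Before the loop (bound <=1), unroll the exhaustion recursion (WP_0 = exit-now case; WP_j = one more guarded iteration, up to j = 1):
  WP_0: (¬e) ∧ (¬(e ∧ (¬u)))
  WP_1: (e → ((¬e) ∧ (¬(e ∧ (¬u))))) ∧ ((¬e) → (¬(e ∧ (¬u))))
So before the loop: (e → ((¬e) ∧ (¬(e ∧ (¬u))))) ∧ ((¬e) → (¬(e ∧ (¬u))))
Before on := e ∨ (¬e): (e → ((¬e) ∧ (¬(e ∧ (¬u))))) ∧ ((¬e) → (¬(e ∧ (¬u))))
Before on := u: (e → ((¬e) ∧ (¬(e ∧ (¬u))))) ∧ ((¬e) → (¬(e ∧ (¬u))))
Before e := ¬e: ((¬e) → (e ∧ (¬((¬e) ∧ (¬u))))) ∧ (e → (¬((¬e) ∧ (¬u))))
Before e := e: ((¬e) → (e ∧ (¬((¬e) ∧ (¬u))))) ∧ (e → (¬((¬e) ∧ (¬u))))
Answer: WP = ((¬e) → (e ∧ (¬((¬e) ∧ (¬u))))) ∧ (e → (¬((¬e) ∧ (¬u))))


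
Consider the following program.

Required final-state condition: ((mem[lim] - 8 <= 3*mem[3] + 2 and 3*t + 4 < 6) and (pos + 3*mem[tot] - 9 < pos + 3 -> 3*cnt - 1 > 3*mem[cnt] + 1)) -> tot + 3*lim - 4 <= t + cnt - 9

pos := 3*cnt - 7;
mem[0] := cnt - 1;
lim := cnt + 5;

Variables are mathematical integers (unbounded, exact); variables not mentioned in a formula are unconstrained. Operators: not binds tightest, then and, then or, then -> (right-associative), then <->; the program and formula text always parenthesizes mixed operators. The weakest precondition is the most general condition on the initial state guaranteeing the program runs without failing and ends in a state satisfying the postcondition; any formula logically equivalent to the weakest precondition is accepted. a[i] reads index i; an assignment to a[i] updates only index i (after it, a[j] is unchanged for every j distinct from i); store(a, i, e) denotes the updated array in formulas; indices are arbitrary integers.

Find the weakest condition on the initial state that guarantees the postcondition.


Working backward. After the program, the postcondition ((mem[lim] - 8 <= 3*mem[3] + 2 and 3*t + 4 < 6) and (pos + 3*mem[tot] - 9 < pos + 3 -> 3*cnt - 1 > 3*mem[cnt] + 1)) -> tot + 3*lim - 4 <= t + cnt - 9 must hold; in canonical form it is (mem[lim] <= 3*mem[3] + 10 and 3*t < 2 and (3*mem[tot] < 12 -> 3*cnt > 3*mem[cnt] + 2)) -> 3*lim + tot <= cnt + t - 5.
Before lim := cnt + 5: (mem[cnt + 5] <= 3*mem[3] + 10 and 3*t < 2 and (3*mem[tot] < 12 -> 3*cnt > 3*mem[cnt] + 2)) -> 2*cnt + tot <= t - 20
Before mem[0] := cnt - 1: (store(mem, 0, cnt - 1)[cnt + 5] <= 3*mem[3] + 10 and 3*t < 2 and (3*store(mem, 0, cnt - 1)[tot] < 12 -> 3*cnt > 3*store(mem, 0, cnt - 1)[cnt] + 2)) -> 2*cnt + tot <= t - 20
Before pos := 3*cnt - 7: (store(mem, 0, cnt - 1)[cnt + 5] <= 3*mem[3] + 10 and 3*t < 2 and (3*store(mem, 0, cnt - 1)[tot] < 12 -> 3*cnt > 3*store(mem, 0, cnt - 1)[cnt] + 2)) -> 2*cnt + tot <= t - 20
Answer: WP = (store(mem, 0, cnt - 1)[cnt + 5] <= 3*mem[3] + 10 and 3*t < 2 and (3*store(mem, 0, cnt - 1)[tot] < 12 -> 3*cnt > 3*store(mem, 0, cnt - 1)[cnt] + 2)) -> 2*cnt + tot <= t - 20


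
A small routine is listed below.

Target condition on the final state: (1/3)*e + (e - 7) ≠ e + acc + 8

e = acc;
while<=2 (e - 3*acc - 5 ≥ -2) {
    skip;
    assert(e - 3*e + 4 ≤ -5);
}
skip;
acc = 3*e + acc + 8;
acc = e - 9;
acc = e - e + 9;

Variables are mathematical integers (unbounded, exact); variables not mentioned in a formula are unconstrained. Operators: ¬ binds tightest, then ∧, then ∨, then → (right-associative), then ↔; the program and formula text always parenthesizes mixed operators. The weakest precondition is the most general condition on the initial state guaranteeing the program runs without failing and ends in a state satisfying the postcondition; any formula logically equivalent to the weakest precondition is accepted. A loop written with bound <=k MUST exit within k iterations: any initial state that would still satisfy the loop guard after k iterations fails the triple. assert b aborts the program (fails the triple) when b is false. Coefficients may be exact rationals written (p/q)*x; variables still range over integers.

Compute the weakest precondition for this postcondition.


Working backward. After the program, the postcondition (1/3)*e + (e - 7) ≠ e + acc + 8 must hold; in canonical form it is (1/3)*e ≠ acc + 15.
Before acc := e - e + 9: (1/3)*e ≠ 24
Before acc := e - 9: (1/3)*e ≠ 24
Before acc := 3*e + acc + 8: (1/3)*e ≠ 24
Before skip: (1/3)*e ≠ 24
Before the loop (bound <=2), unroll the exhaustion recursion (WP_0 = exit-now case; WP_j = one more guarded iteration, up to j = 2):
  WP_0: (¬(e ≥ 3*acc + 3)) ∧ (1/3)*e ≠ 24
  WP_1: (e ≥ 3*acc + 3 → (2*e ≥ 9 ∧ (¬(e ≥ 3*acc + 3)) ∧ (1/3)*e ≠ 24)) ∧ ((¬(e ≥ 3*acc + 3)) → (1/3)*e ≠ 24)
  WP_2: (e ≥ 3*acc + 3 → (2*e ≥ 9 ∧ (e ≥ 3*acc + 3 → (2*e ≥ 9 ∧ (¬(e ≥ 3*acc + 3)) ∧ (1/3)*e ≠ 24)) ∧ ((¬(e ≥ 3*acc + 3)) → (1/3)*e ≠ 24))) ∧ ((¬(e ≥ 3*acc + 3)) → (1/3)*e ≠ 24)
So before the loop: (e ≥ 3*acc + 3 → (2*e ≥ 9 ∧ (e ≥ 3*acc + 3 → (2*e ≥ 9 ∧ (¬(e ≥ 3*acc + 3)) ∧ (1/3)*e ≠ 24)) ∧ ((¬(e ≥ 3*acc + 3)) → (1/3)*e ≠ 24))) ∧ ((¬(e ≥ 3*acc + 3)) → (1/3)*e ≠ 24)
Before e := acc: (2*acc ≤ -3 → (2*acc ≥ 9 ∧ (2*acc ≤ -3 → (2*acc ≥ 9 ∧ (¬(2*acc ≤ -3)) ∧ (1/3)*acc ≠ 24)) ∧ ((¬(2*acc ≤ -3)) → (1/3)*acc ≠ 24))) ∧ ((¬(2*acc ≤ -3)) → (1/3)*acc ≠ 24)
Answer: WP = (2*acc ≤ -3 → (2*acc ≥ 9 ∧ (2*acc ≤ -3 → (2*acc ≥ 9 ∧ (¬(2*acc ≤ -3)) ∧ (1/3)*acc ≠ 24)) ∧ ((¬(2*acc ≤ -3)) → (1/3)*acc ≠ 24))) ∧ ((¬(2*acc ≤ -3)) → (1/3)*acc ≠ 24)


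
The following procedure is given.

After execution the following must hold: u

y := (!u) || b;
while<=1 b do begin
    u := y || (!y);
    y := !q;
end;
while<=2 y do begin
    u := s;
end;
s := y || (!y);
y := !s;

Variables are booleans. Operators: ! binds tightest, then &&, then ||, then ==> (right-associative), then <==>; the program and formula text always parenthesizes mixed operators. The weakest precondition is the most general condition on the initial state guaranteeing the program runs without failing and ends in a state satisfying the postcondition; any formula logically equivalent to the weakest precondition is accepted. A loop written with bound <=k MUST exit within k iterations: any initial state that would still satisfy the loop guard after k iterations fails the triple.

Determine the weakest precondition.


Working backward. After the program, u must hold.
Before y := !s: u
Before s := y || (!y): u
Before the loop (bound <=2), unroll the exhaustion recursion (WP_0 = exit-now case; WP_j = one more guarded iteration, up to j = 2):
  WP_0: (!y) && u
  WP_1: (y ==> ((!y) && s)) && ((!y) ==> u)
  WP_2: (y ==> ((y ==> ((!y) && s)) && ((!y) ==> s))) && ((!y) ==> u)
So before the loop: (y ==> ((y ==> ((!y) && s)) && ((!y) ==> s))) && ((!y) ==> u)
Before the loop (bound <=1), unroll the exhaustion recursion (WP_0 = exit-now case; WP_j = one more guarded iteration, up to j = 1):
  WP_0: (!b) && (y ==> ((y ==> ((!y) && s)) && ((!y) ==> s))) && ((!y) ==> u)
  WP_1: (b ==> ((!b) && ((!q) ==> (((!q) ==> (q && s)) && (q ==> s))))) && ((!b) ==> ((y ==> ((y ==> ((!y) && s)) && ((!y) ==> s))) && ((!y) ==> u)))
So before the loop: (b ==> ((!b) && ((!q) ==> (((!q) ==> (q && s)) && (q ==> s))))) && ((!b) ==> ((y ==> ((y ==> ((!y) && s)) && ((!y) ==> s))) && ((!y) ==> u)))
Before y := (!u) || b: (b ==> ((!b) && ((!q) ==> (((!q) ==> (q && s)) && (q ==> s))))) && ((!b) ==> ((((!u) || b) ==> ((((!u) || b) ==> ((!((!u) || b)) && s)) && ((!((!u) || b)) ==> s))) && ((!((!u) || b)) ==> u)))
Answer: WP = (b ==> ((!b) && ((!q) ==> (((!q) ==> (q && s)) && (q ==> s))))) && ((!b) ==> ((((!u) || b) ==> ((((!u) || b) ==> ((!((!u) || b)) && s)) && ((!((!u) || b)) ==> s))) && ((!((!u) || b)) ==> u)))


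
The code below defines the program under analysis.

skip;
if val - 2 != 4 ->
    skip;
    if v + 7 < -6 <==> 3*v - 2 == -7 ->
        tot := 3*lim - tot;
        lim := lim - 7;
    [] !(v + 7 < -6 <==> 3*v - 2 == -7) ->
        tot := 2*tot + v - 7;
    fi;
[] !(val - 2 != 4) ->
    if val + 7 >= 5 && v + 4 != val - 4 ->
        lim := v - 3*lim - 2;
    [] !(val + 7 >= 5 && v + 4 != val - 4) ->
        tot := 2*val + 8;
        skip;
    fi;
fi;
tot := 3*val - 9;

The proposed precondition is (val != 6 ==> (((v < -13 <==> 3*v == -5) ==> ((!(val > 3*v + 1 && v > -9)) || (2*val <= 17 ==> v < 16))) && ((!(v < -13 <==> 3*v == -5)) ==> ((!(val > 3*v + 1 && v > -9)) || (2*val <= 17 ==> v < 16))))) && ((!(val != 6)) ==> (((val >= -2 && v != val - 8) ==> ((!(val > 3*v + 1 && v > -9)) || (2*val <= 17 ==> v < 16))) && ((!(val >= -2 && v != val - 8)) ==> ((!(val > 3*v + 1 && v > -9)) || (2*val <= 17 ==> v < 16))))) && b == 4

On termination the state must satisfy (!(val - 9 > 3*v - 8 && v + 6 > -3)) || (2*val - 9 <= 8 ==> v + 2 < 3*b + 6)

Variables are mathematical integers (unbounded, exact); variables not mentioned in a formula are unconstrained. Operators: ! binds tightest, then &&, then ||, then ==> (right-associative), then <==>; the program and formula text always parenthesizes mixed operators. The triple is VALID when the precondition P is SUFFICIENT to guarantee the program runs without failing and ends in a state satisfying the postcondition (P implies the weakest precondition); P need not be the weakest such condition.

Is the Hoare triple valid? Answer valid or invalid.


Working backward. After the program, the postcondition (!(val - 9 > 3*v - 8 && v + 6 > -3)) || (2*val - 9 <= 8 ==> v + 2 < 3*b + 6) must hold; in canonical form it is (!(val > 3*v + 1 && v > -9)) || (2*val <= 17 ==> v < 3*b + 4).
Before tot := 3*val - 9: (!(val > 3*v + 1 && v > -9)) || (2*val <= 17 ==> v < 3*b + 4)
Then branch requires ((v < -13 <==> 3*v == -5) ==> ((!(val > 3*v + 1 && v > -9)) || (2*val <= 17 ==> v < 3*b + 4))) && ((!(v < -13 <==> 3*v == -5)) ==> ((!(val > 3*v + 1 && v > -9)) || (2*val <= 17 ==> v < 3*b + 4))); else branch requires ((val >= -2 && v != val - 8) ==> ((!(val > 3*v + 1 && v > -9)) || (2*val <= 17 ==> v < 3*b + 4))) && ((!(val >= -2 && v != val - 8)) ==> ((!(val > 3*v + 1 && v > -9)) || (2*val <= 17 ==> v < 3*b + 4))).
Before the if: (val != 6 ==> (((v < -13 <==> 3*v == -5) ==> ((!(val > 3*v + 1 && v > -9)) || (2*val <= 17 ==> v < 3*b + 4))) && ((!(v < -13 <==> 3*v == -5)) ==> ((!(val > 3*v + 1 && v > -9)) || (2*val <= 17 ==> v < 3*b + 4))))) && ((!(val != 6)) ==> (((val >= -2 && v != val - 8) ==> ((!(val > 3*v + 1 && v > -9)) || (2*val <= 17 ==> v < 3*b + 4))) && ((!(val >= -2 && v != val - 8)) ==> ((!(val > 3*v + 1 && v > -9)) || (2*val <= 17 ==> v < 3*b + 4)))))
Before skip: (val != 6 ==> (((v < -13 <==> 3*v == -5) ==> ((!(val > 3*v + 1 && v > -9)) || (2*val <= 17 ==> v < 3*b + 4))) && ((!(v < -13 <==> 3*v == -5)) ==> ((!(val > 3*v + 1 && v > -9)) || (2*val <= 17 ==> v < 3*b + 4))))) && ((!(val != 6)) ==> (((val >= -2 && v != val - 8) ==> ((!(val > 3*v + 1 && v > -9)) || (2*val <= 17 ==> v < 3*b + 4))) && ((!(val >= -2 && v != val - 8)) ==> ((!(val > 3*v + 1 && v > -9)) || (2*val <= 17 ==> v < 3*b + 4)))))
The weakest precondition is (val != 6 ==> (((v < -13 <==> 3*v == -5) ==> ((!(val > 3*v + 1 && v > -9)) || (2*val <= 17 ==> v < 3*b + 4))) && ((!(v < -13 <==> 3*v == -5)) ==> ((!(val > 3*v + 1 && v > -9)) || (2*val <= 17 ==> v < 3*b + 4))))) && ((!(val != 6)) ==> (((val >= -2 && v != val - 8) ==> ((!(val > 3*v + 1 && v > -9)) || (2*val <= 17 ==> v < 3*b + 4))) && ((!(val >= -2 && v != val - 8)) ==> ((!(val > 3*v + 1 && v > -9)) || (2*val <= 17 ==> v < 3*b + 4))))).
Check whether (val != 6 ==> (((v < -13 <==> 3*v == -5) ==> ((!(val > 3*v + 1 && v > -9)) || (2*val <= 17 ==> v < 16))) && ((!(v < -13 <==> 3*v == -5)) ==> ((!(val > 3*v + 1 && v > -9)) || (2*val <= 17 ==> v < 16))))) && ((!(val != 6)) ==> (((val >= -2 && v != val - 8) ==> ((!(val > 3*v + 1 && v > -9)) || (2*val <= 17 ==> v < 16))) && ((!(val >= -2 && v != val - 8)) ==> ((!(val > 3*v + 1 && v > -9)) || (2*val <= 17 ==> v < 16))))) && b == 4 implies it.
Every state satisfying the precondition satisfies the weakest precondition: the implication holds.
Answer: valid


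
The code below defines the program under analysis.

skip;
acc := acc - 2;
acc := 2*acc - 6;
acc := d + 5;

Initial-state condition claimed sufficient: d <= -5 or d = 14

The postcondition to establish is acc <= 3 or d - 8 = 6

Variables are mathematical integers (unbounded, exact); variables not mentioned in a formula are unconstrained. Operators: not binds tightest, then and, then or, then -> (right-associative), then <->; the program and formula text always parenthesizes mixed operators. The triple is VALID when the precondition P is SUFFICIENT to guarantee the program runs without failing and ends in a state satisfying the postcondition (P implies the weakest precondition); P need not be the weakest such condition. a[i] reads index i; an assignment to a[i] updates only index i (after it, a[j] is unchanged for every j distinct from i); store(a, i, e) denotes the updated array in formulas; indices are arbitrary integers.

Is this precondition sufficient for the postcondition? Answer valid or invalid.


Working backward. After the program, the postcondition acc <= 3 or d - 8 = 6 must hold; in canonical form it is acc <= 3 or d = 14.
Before acc := d + 5: d <= -2 or d = 14
Before acc := 2*acc - 6: d <= -2 or d = 14
Before acc := acc - 2: d <= -2 or d = 14
Before skip: d <= -2 or d = 14
The weakest precondition is d <= -2 or d = 14.
Check whether d <= -5 or d = 14 implies it.
Every state satisfying the precondition satisfies the weakest precondition: the implication holds.
Answer: valid


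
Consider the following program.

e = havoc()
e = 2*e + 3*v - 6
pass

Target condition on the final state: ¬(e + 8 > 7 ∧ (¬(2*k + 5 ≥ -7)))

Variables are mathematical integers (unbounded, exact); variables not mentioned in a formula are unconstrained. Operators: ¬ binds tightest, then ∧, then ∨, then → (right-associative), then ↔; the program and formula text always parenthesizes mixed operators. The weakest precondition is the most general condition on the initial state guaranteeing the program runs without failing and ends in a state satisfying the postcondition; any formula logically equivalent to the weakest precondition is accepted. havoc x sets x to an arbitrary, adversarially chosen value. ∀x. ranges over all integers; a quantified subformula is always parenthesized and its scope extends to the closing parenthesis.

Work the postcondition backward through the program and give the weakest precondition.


Working backward. After the program, the postcondition ¬(e + 8 > 7 ∧ (¬(2*k + 5 ≥ -7))) must hold; in canonical form it is ¬(e > -1 ∧ (¬(2*k ≥ -12))).
Before skip: ¬(e > -1 ∧ (¬(2*k ≥ -12)))
Before e := 2*e + 3*v - 6: ¬(2*e + 3*v > 5 ∧ (¬(2*k ≥ -12)))
Before havoc e: ∀e_1. (¬(2*e_1 + 3*v > 5 ∧ (¬(2*k ≥ -12))))
Answer: WP = ∀e_1. (¬(2*e_1 + 3*v > 5 ∧ (¬(2*k ≥ -12))))


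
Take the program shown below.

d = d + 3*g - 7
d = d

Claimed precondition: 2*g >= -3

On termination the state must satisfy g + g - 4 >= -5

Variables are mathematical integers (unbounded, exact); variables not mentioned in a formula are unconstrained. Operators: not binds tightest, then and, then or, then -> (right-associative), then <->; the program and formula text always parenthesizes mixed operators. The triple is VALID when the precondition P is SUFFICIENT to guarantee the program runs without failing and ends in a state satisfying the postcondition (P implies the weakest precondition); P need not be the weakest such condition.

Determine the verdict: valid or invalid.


Working backward. After the program, the postcondition g + g - 4 >= -5 must hold; in canonical form it is 2*g >= -1.
Before d := d: 2*g >= -1
Before d := d + 3*g - 7: 2*g >= -1
The weakest precondition is 2*g >= -1.
Check whether 2*g >= -3 implies it.
Countermodel: at the initial state g = -1, the precondition holds but the weakest precondition fails.
Answer: invalid


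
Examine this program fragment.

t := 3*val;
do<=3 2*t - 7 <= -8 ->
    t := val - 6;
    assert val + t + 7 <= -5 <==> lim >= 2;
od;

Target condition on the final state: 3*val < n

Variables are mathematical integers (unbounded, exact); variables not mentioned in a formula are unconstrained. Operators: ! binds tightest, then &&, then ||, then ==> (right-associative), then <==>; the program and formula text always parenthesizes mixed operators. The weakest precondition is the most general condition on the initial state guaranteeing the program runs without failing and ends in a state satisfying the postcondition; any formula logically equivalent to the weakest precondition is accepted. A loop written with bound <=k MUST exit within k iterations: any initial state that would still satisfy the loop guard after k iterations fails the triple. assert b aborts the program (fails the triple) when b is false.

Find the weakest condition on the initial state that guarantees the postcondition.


Working backward. After the program, 3*val < n must hold.
Before the loop (bound <=3), unroll the exhaustion recursion (WP_0 = exit-now case; WP_j = one more guarded iteration, up to j = 3):
  WP_0: (!(2*t <= -1)) && 3*val < n
  WP_1: (2*t <= -1 ==> ((2*val <= -6 <==> lim >= 2) && (!(2*val <= 11)) && 3*val < n)) && ((!(2*t <= -1)) ==> 3*val < n)
  WP_2: (2*t <= -1 ==> ((2*val <= -6 <==> lim >= 2) && (2*val <= 11 ==> ((2*val <= -6 <==> lim >= 2) && (!(2*val <= 11)) && 3*val < n)) && ((!(2*val <= 11)) ==> 3*val < n))) && ((!(2*t <= -1)) ==> 3*val < n)
  WP_3: (2*t <= -1 ==> ((2*val <= -6 <==> lim >= 2) && (2*val <= 11 ==> ((2*val <= -6 <==> lim >= 2) && (2*val <= 11 ==> ((2*val <= -6 <==> lim >= 2) && (!(2*val <= 11)) && 3*val < n)) && ((!(2*val <= 11)) ==> 3*val < n))) && ((!(2*val <= 11)) ==> 3*val < n))) && ((!(2*t <= -1)) ==> 3*val < n)
So before the loop: (2*t <= -1 ==> ((2*val <= -6 <==> lim >= 2) && (2*val <= 11 ==> ((2*val <= -6 <==> lim >= 2) && (2*val <= 11 ==> ((2*val <= -6 <==> lim >= 2) && (!(2*val <= 11)) && 3*val < n)) && ((!(2*val <= 11)) ==> 3*val < n))) && ((!(2*val <= 11)) ==> 3*val < n))) && ((!(2*t <= -1)) ==> 3*val < n)
Before t := 3*val: (6*val <= -1 ==> ((2*val <= -6 <==> lim >= 2) && (2*val <= 11 ==> ((2*val <= -6 <==> lim >= 2) && (2*val <= 11 ==> ((2*val <= -6 <==> lim >= 2) && (!(2*val <= 11)) && 3*val < n)) && ((!(2*val <= 11)) ==> 3*val < n))) && ((!(2*val <= 11)) ==> 3*val < n))) && ((!(6*val <= -1)) ==> 3*val < n)
Answer: WP = (6*val <= -1 ==> ((2*val <= -6 <==> lim >= 2) && (2*val <= 11 ==> ((2*val <= -6 <==> lim >= 2) && (2*val <= 11 ==> ((2*val <= -6 <==> lim >= 2) && (!(2*val <= 11)) && 3*val < n)) && ((!(2*val <= 11)) ==> 3*val < n))) && ((!(2*val <= 11)) ==> 3*val < n))) && ((!(6*val <= -1)) ==> 3*val < n)


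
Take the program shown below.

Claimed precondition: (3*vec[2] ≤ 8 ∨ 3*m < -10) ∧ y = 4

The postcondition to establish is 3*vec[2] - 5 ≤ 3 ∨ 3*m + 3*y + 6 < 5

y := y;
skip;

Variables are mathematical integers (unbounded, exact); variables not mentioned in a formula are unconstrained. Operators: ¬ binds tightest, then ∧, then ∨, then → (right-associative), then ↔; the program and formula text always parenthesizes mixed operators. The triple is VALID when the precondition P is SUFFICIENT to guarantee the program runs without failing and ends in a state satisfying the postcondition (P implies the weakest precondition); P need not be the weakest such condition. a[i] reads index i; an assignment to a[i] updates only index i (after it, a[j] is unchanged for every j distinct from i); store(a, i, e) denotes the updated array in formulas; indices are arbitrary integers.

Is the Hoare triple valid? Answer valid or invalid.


Working backward. After the program, the postcondition 3*vec[2] - 5 ≤ 3 ∨ 3*m + 3*y + 6 < 5 must hold; in canonical form it is 3*vec[2] ≤ 8 ∨ 3*m + 3*y < -1.
Before skip: 3*vec[2] ≤ 8 ∨ 3*m + 3*y < -1
Before y := y: 3*vec[2] ≤ 8 ∨ 3*m + 3*y < -1
The weakest precondition is 3*vec[2] ≤ 8 ∨ 3*m + 3*y < -1.
Check whether (3*vec[2] ≤ 8 ∨ 3*m < -10) ∧ y = 4 implies it.
Countermodel: at the initial state m = -4, vec = {[2] = 3, elsewhere 3}, y = 4, the precondition holds but the weakest precondition fails.
Answer: invalid


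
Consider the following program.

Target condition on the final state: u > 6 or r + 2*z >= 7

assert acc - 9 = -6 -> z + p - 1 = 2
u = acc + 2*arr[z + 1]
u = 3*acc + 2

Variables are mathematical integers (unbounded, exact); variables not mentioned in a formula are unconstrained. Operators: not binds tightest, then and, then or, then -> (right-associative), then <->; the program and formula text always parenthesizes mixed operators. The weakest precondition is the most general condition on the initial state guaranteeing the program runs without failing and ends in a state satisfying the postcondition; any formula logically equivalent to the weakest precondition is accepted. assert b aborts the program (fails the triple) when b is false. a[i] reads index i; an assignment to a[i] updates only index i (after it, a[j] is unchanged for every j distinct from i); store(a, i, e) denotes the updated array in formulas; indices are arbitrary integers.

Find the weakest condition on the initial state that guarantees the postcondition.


Working backward. After the program, u > 6 or r + 2*z >= 7 must hold.
Before u := 3*acc + 2: 3*acc > 4 or r + 2*z >= 7
Before u := acc + 2*arr[z + 1]: 3*acc > 4 or r + 2*z >= 7
Before assert acc - 9 = -6 -> z + p - 1 = 2: (acc = 3 -> p + z = 3) and (3*acc > 4 or r + 2*z >= 7)
Answer: WP = (acc = 3 -> p + z = 3) and (3*acc > 4 or r + 2*z >= 7)


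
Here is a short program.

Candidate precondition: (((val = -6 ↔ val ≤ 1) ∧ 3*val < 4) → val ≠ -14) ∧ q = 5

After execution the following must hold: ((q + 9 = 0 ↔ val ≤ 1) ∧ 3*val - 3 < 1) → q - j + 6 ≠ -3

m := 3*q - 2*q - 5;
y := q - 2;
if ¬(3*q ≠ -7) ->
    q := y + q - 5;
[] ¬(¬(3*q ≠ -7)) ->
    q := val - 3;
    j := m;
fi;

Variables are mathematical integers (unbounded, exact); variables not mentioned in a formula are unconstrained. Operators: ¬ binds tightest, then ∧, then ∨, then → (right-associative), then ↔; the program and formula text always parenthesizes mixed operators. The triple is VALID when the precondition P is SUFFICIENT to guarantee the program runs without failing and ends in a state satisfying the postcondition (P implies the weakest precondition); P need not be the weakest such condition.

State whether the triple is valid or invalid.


Working backward. After the program, the postcondition ((q + 9 = 0 ↔ val ≤ 1) ∧ 3*val - 3 < 1) → q - j + 6 ≠ -3 must hold; in canonical form it is ((q = -9 ↔ val ≤ 1) ∧ 3*val < 4) → q ≠ j - 9.
Then branch requires ((q + y = -4 ↔ val ≤ 1) ∧ 3*val < 4) → q + y ≠ j - 4; else branch requires ((val = -6 ↔ val ≤ 1) ∧ 3*val < 4) → val ≠ m - 6.
Before the if: ((¬(3*q ≠ -7)) → (((q + y = -4 ↔ val ≤ 1) ∧ 3*val < 4) → q + y ≠ j - 4)) ∧ (3*q ≠ -7 → (((val = -6 ↔ val ≤ 1) ∧ 3*val < 4) → val ≠ m - 6))
Before y := q - 2: ((¬(3*q ≠ -7)) → (((2*q = -2 ↔ val ≤ 1) ∧ 3*val < 4) → 2*q ≠ j - 2)) ∧ (3*q ≠ -7 → (((val = -6 ↔ val ≤ 1) ∧ 3*val < 4) → val ≠ m - 6))
Before m := 3*q - 2*q - 5: ((¬(3*q ≠ -7)) → (((2*q = -2 ↔ val ≤ 1) ∧ 3*val < 4) → 2*q ≠ j - 2)) ∧ (3*q ≠ -7 → (((val = -6 ↔ val ≤ 1) ∧ 3*val < 4) → val ≠ q - 11))
The weakest precondition is ((¬(3*q ≠ -7)) → (((2*q = -2 ↔ val ≤ 1) ∧ 3*val < 4) → 2*q ≠ j - 2)) ∧ (3*q ≠ -7 → (((val = -6 ↔ val ≤ 1) ∧ 3*val < 4) → val ≠ q - 11)).
Check whether (((val = -6 ↔ val ≤ 1) ∧ 3*val < 4) → val ≠ -14) ∧ q = 5 implies it.
Countermodel: at the initial state j = 0, q = 5, val = -6, the precondition holds but the weakest precondition fails.
Answer: invalid


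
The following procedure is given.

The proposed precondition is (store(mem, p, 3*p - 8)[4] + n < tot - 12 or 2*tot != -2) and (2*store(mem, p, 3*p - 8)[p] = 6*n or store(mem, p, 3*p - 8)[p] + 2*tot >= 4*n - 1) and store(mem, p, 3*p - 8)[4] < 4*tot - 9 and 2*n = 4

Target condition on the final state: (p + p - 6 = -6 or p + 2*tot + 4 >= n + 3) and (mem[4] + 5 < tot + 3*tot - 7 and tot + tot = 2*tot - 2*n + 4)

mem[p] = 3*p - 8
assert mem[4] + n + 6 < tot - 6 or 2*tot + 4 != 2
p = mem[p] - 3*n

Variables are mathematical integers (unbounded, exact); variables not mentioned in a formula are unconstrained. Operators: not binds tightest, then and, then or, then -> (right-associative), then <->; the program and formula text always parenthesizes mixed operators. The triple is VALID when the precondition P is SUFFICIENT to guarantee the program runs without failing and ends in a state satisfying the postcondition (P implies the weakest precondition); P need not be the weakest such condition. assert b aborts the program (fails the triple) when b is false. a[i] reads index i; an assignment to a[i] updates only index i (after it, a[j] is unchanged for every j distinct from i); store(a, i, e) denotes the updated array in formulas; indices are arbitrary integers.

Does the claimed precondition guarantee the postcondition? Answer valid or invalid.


Working backward. After the program, the postcondition (p + p - 6 = -6 or p + 2*tot + 4 >= n + 3) and (mem[4] + 5 < tot + 3*tot - 7 and tot + tot = 2*tot - 2*n + 4) must hold; in canonical form it is (2*p = 0 or p + 2*tot >= n - 1) and mem[4] < 4*tot - 12 and 2*n = 4.
Before p := mem[p] - 3*n: (2*mem[p] = 6*n or mem[p] + 2*tot >= 4*n - 1) and mem[4] < 4*tot - 12 and 2*n = 4
Before assert mem[4] + n + 6 < tot - 6 or 2*tot + 4 != 2: (mem[4] + n < tot - 12 or 2*tot != -2) and (2*mem[p] = 6*n or mem[p] + 2*tot >= 4*n - 1) and mem[4] < 4*tot - 12 and 2*n = 4
Before mem[p] := 3*p - 8: (store(mem, p, 3*p - 8)[4] + n < tot - 12 or 2*tot != -2) and (2*store(mem, p, 3*p - 8)[p] = 6*n or store(mem, p, 3*p - 8)[p] + 2*tot >= 4*n - 1) and store(mem, p, 3*p - 8)[4] < 4*tot - 12 and 2*n = 4
The weakest precondition is (store(mem, p, 3*p - 8)[4] + n < tot - 12 or 2*tot != -2) and (2*store(mem, p, 3*p - 8)[p] = 6*n or store(mem, p, 3*p - 8)[p] + 2*tot >= 4*n - 1) and store(mem, p, 3*p - 8)[4] < 4*tot - 12 and 2*n = 4.
Check whether (store(mem, p, 3*p - 8)[4] + n < tot - 12 or 2*tot != -2) and (2*store(mem, p, 3*p - 8)[p] = 6*n or store(mem, p, 3*p - 8)[p] + 2*tot >= 4*n - 1) and store(mem, p, 3*p - 8)[4] < 4*tot - 9 and 2*n = 4 implies it.
Countermodel: at the initial state mem = {[4] = -16, [6] = 2, elsewhere 2}, n = 2, p = 6, tot = -1, the precondition holds but the weakest precondition fails.
Answer: invalid


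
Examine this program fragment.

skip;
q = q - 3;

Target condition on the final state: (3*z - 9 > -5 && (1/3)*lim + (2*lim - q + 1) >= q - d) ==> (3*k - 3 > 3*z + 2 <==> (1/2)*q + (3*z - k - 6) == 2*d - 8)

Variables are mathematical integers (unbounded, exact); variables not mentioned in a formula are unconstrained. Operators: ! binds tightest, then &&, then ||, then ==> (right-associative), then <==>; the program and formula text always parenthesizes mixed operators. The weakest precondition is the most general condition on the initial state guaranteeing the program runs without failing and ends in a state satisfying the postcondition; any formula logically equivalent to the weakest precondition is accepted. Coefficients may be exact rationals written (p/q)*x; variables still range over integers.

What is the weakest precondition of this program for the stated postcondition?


Working backward. After the program, the postcondition (3*z - 9 > -5 && (1/3)*lim + (2*lim - q + 1) >= q - d) ==> (3*k - 3 > 3*z + 2 <==> (1/2)*q + (3*z - k - 6) == 2*d - 8) must hold; in canonical form it is (3*z > 4 && d + (7/3)*lim >= 2*q - 1) ==> (3*k > 3*z + 5 <==> (1/2)*q + 3*z == 2*d + k - 2).
Before q := q - 3: (3*z > 4 && d + (7/3)*lim >= 2*q - 7) ==> (3*k > 3*z + 5 <==> (1/2)*q + 3*z == 2*d + k - 1/2)
Before skip: (3*z > 4 && d + (7/3)*lim >= 2*q - 7) ==> (3*k > 3*z + 5 <==> (1/2)*q + 3*z == 2*d + k - 1/2)
Answer: WP = (3*z > 4 && d + (7/3)*lim >= 2*q - 7) ==> (3*k > 3*z + 5 <==> (1/2)*q + 3*z == 2*d + k - 1/2)


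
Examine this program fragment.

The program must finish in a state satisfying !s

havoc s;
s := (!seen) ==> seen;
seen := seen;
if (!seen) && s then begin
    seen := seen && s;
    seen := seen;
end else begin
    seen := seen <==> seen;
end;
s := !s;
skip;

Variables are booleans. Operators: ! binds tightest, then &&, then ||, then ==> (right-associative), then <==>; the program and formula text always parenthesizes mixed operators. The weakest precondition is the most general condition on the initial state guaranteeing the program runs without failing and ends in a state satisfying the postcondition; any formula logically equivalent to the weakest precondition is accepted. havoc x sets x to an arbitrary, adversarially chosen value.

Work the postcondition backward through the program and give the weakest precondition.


Working backward. After the program, !s must hold.
Before skip: !s
Before s := !s: s
Then branch requires s; else branch requires s.
Before the if: (((!seen) && s) ==> s) && ((!((!seen) && s)) ==> s)
Before seen := seen: (((!seen) && s) ==> s) && ((!((!seen) && s)) ==> s)
Before s := (!seen) ==> seen: (((!seen) && ((!seen) ==> seen)) ==> ((!seen) ==> seen)) && ((!((!seen) && ((!seen) ==> seen))) ==> ((!seen) ==> seen))
Before havoc s: (((!seen) && ((!seen) ==> seen)) ==> ((!seen) ==> seen)) && ((!((!seen) && ((!seen) ==> seen))) ==> ((!seen) ==> seen))
Answer: WP = (((!seen) && ((!seen) ==> seen)) ==> ((!seen) ==> seen)) && ((!((!seen) && ((!seen) ==> seen))) ==> ((!seen) ==> seen))
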